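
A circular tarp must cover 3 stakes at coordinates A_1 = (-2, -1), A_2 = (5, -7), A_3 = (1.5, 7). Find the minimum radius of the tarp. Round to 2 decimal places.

Side lengths²: A_1A_2² = 85, A_1A_3² = 76.25, A_2A_3² = 208.25.
Since A_2A_3² = 208.25 ≥ 85 + 76.25 = 161.25, the angle opposite A_2A_3 is not acute, so the smallest enclosing circle has A_2A_3 as diameter.
Centre = midpoint of A_2A_3 = (3.25, 0), r² = 208.25/4 = 52.0625.
r = √(52.0625) ≈ 7.22.

7.22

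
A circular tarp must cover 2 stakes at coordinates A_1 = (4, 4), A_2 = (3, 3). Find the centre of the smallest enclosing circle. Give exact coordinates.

(3.5, 3.5)

The smallest circle enclosing two points has them as diameter endpoints.
Centre = midpoint = (3.5, 3.5); r² = |A_1A_2|²/4 = 2/4 = 0.5.
Centre = (3.5, 3.5).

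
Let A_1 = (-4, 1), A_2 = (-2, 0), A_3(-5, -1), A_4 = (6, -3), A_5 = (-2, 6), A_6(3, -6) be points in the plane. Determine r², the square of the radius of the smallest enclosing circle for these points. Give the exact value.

A smallest enclosing disk is always determined by at most three of the input points on its boundary.
The farthest pair is A_5–A_6 with squared distance 169. The circle on this segment as diameter has centre (0.5, 0) and r² = 169/4 = 42.25.
Check A_1: distance² to centre = 21.25 ≤ 42.25, so it lies inside.
All remaining points lie in this disk, and no smaller disk contains both endpoints, so this is the minimum enclosing circle.

42.25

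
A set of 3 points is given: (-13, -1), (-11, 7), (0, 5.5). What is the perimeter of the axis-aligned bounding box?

Width = max x − min x = 0 − (-13) = 13.
Height = max y − min y = 7 − (-1) = 8.
Perimeter = 2(13 + 8) = 42.

42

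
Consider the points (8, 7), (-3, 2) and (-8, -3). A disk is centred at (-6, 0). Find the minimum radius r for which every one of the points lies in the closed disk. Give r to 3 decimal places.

The required radius is the distance from (-6, 0) to the farthest point.
Squared distances: 245, 13, 13.
Maximum is 245, attained at (8, 7).
r = √245 ≈ 15.652.

15.652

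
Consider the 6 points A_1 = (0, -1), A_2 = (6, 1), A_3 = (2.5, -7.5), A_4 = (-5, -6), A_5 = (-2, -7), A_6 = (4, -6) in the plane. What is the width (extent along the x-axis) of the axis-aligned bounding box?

max x = 6, min x = -5, so width = 11.

11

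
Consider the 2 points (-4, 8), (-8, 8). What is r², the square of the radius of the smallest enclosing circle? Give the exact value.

4

The smallest circle enclosing two points has them as diameter endpoints.
Centre = midpoint = (-6, 8); r² = |(-4, 8)−(-8, 8)|²/4 = 16/4 = 4.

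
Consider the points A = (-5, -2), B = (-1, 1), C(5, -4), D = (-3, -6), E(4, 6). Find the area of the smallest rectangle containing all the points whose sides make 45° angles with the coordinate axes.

114

In coordinates u = x + y, v = x − y the rectangle is axis-aligned; the map (x,y)→(u,v) scales areas by 2.
u-values: -7, 0, 1, -9, 10; range = 10 − (-9) = 19.
v-values: -3, -2, 9, 3, -2; range = 9 − (-3) = 12.
Area = (19 × 12) / 2 = 114.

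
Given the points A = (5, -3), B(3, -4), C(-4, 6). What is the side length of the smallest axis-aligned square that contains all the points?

The bounding box has width 9 and height 10.
An axis-aligned square enclosing the set must have side ≥ max(width, height).
So the minimum side is max(9, 10) = 10.

10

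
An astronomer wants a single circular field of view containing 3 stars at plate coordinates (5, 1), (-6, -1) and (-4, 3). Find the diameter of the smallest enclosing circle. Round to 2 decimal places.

11.18

Call the three points A, B, C in the order given.
Side lengths²: AB² = 125, AC² = 85, BC² = 20.
Since AB² = 125 ≥ 85 + 20 = 105, the angle opposite AB is not acute, so the smallest enclosing circle has AB as diameter.
Centre = midpoint of AB = (-0.5, 0), r² = 125/4 = 31.25.
Diameter = 2r = 2√(31.25) ≈ 11.18.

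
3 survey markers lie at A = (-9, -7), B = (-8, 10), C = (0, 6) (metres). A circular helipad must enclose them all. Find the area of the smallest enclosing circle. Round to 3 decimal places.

Side lengths²: AB² = 290, AC² = 250, BC² = 80.
Since AB² = 290 < 250 + 80 = 330, the triangle is acute, so the smallest enclosing circle is the circumcircle.
Circumcentre = (-51/7, 10/7), r² = 3625/49.
Area = π·r² = π·3625/49 ≈ 232.414.

232.414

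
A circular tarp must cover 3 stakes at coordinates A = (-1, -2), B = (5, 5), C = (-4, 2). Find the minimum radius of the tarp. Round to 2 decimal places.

4.86

Side lengths²: AB² = 85, AC² = 25, BC² = 90.
Since BC² = 90 < 85 + 25 = 110, the triangle is acute, so the smallest enclosing circle is the circumcircle.
Circumcentre = (5/6, 2.5), r² = 425/18.
r = √(425/18) ≈ 4.86.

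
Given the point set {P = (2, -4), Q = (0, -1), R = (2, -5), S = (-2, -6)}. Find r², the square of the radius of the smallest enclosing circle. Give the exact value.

2465/324

A smallest enclosing disk is always determined by at most three of the input points on its boundary.
The minimum enclosing circle is determined by three boundary points: Q, R, S.
Their circumcentre is (-4/9, -67/18) with r² = 2465/324.
The farthest remaining point P is at distance² 1961/324 ≤ 2465/324.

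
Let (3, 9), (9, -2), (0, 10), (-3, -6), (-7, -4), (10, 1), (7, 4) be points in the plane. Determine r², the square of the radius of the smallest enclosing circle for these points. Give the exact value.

142085/1682

The minimum enclosing circle of a finite set is fixed by two of the points (as a diameter) or three (as a circumcircle).
The minimum enclosing circle is determined by three boundary points: (0, 10), (-7, -4), (10, 1).
Their circumcentre is (47/58, 49/58) with r² = 142085/1682.
The farthest remaining point (9, -2) is at distance² 126425/1682 ≤ 142085/1682.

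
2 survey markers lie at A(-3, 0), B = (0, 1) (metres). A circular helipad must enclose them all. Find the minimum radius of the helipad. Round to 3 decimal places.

1.581

The smallest circle enclosing two points has them as diameter endpoints.
Centre = midpoint = (-1.5, 0.5); r² = |AB|²/4 = 10/4 = 2.5.
r = √(2.5) ≈ 1.581.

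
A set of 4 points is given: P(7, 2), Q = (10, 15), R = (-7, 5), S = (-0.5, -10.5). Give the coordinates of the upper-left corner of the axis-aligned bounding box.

x-range [-7, 10], y-range [-10.5, 15].
The upper-left corner is (-7, 15).

(-7, 15)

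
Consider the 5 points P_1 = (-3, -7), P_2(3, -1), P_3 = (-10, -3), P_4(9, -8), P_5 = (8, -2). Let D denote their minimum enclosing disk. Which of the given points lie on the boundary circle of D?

P_3, P_4

A smallest enclosing disk is always determined by at most three of the input points on its boundary.
The farthest pair is P_3–P_4 with squared distance 386. The circle on this segment as diameter has centre (-0.5, -5.5) and r² = 386/4 = 96.5.
Check P_1: distance² to centre = 8.5 ≤ 96.5, so it lies inside.
All remaining points lie in this disk, and no smaller disk contains both endpoints, so this is the minimum enclosing circle.
The points at distance exactly r from the centre are P_3, P_4 — 2 points.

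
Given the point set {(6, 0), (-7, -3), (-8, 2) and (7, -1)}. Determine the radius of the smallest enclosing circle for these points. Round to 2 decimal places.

7.65

By Welzl's lemma the MEC is supported by two points (diametrically opposite) or three points (on a circumcircle).
The farthest pair is (-8, 2)–(7, -1) with squared distance 234. The circle on this segment as diameter has centre (-0.5, 0.5) and r² = 234/4 = 58.5.
Check (6, 0): distance² to centre = 42.5 ≤ 58.5, so it lies inside.
All remaining points lie in this disk, and no smaller disk contains both endpoints, so this is the minimum enclosing circle.
r = √(58.5) ≈ 7.65.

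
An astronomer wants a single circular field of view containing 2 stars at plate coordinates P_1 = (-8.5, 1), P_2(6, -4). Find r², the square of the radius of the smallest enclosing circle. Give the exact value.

58.8125

The smallest circle enclosing two points has them as diameter endpoints.
Centre = midpoint = (-1.25, -1.5); r² = |P_1P_2|²/4 = 235.25/4 = 58.8125.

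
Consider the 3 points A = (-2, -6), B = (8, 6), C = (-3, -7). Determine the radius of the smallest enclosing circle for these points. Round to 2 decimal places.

8.51

Side lengths²: AB² = 244, AC² = 2, BC² = 290.
Since BC² = 290 ≥ 244 + 2 = 246, the angle opposite BC is not acute, so the smallest enclosing circle has BC as diameter.
Centre = midpoint of BC = (2.5, -0.5), r² = 290/4 = 72.5.
r = √(72.5) ≈ 8.51.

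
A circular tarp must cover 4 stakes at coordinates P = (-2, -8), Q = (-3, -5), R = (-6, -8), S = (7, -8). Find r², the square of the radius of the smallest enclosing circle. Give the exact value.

42.25

A smallest enclosing disk is always determined by at most three of the input points on its boundary.
The farthest pair is R–S with squared distance 169. The circle on this segment as diameter has centre (0.5, -8) and r² = 169/4 = 42.25.
Check P: distance² to centre = 6.25 ≤ 42.25, so it lies inside.
All remaining points lie in this disk, and no smaller disk contains both endpoints, so this is the minimum enclosing circle.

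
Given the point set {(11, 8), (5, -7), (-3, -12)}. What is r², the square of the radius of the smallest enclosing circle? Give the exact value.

Call the three points A, B, C in the order given.
Side lengths²: AB² = 261, AC² = 596, BC² = 89.
Since AC² = 596 ≥ 261 + 89 = 350, the angle opposite AC is not acute, so the smallest enclosing circle has AC as diameter.
Centre = midpoint of AC = (4, -2), r² = 596/4 = 149.

149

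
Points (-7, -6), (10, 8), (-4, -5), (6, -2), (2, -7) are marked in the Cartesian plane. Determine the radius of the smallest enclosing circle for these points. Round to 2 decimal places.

11.01

The minimum enclosing circle of a finite set is fixed by two of the points (as a diameter) or three (as a circumcircle).
The farthest pair is (-7, -6)–(10, 8) with squared distance 485. The circle on this segment as diameter has centre (1.5, 1) and r² = 485/4 = 121.25.
Check (-4, -5): distance² to centre = 66.25 ≤ 121.25, so it lies inside.
All remaining points lie in this disk, and no smaller disk contains both endpoints, so this is the minimum enclosing circle.
r = √(121.25) ≈ 11.01.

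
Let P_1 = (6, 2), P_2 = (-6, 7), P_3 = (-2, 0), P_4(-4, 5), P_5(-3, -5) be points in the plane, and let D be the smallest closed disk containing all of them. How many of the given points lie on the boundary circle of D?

The minimum enclosing circle of a finite set is fixed by two of the points (as a diameter) or three (as a circumcircle).
The minimum enclosing circle is determined by three boundary points: P_1, P_2, P_5.
Their circumcentre is (-95/86, 159/86) with r² = 186745/3698.
The farthest remaining point P_4 is at distance² 67721/3698 ≤ 186745/3698.
The points at distance exactly r from the centre are P_1, P_2, P_5 — 3 points.

3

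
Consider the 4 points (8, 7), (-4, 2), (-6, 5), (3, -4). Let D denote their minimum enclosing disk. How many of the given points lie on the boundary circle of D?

3

A smallest enclosing disk is always determined by at most three of the input points on its boundary.
The minimum enclosing circle is determined by three boundary points: (8, 7), (-6, 5), (3, -4).
Their circumcentre is (1.375, 3.375) with r² = 57.03125.
The farthest remaining point (-4, 2) is at distance² 30.78125 ≤ 57.03125.
The points at distance exactly r from the centre are (8, 7), (-6, 5), (3, -4) — 3 points.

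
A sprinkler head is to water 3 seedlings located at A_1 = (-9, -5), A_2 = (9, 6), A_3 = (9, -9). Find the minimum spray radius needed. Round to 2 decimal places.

Side lengths²: A_1A_2² = 445, A_1A_3² = 340, A_2A_3² = 225.
Since A_1A_2² = 445 < 340 + 225 = 565, the triangle is acute, so the smallest enclosing circle is the circumcircle.
Circumcentre = (11/9, -1.5), r² = 37825/324.
r = √(37825/324) ≈ 10.80.

10.80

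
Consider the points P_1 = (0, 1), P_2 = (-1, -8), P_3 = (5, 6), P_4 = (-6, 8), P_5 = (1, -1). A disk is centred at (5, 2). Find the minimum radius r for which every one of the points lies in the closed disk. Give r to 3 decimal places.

12.530

The required radius is the distance from (5, 2) to the farthest point.
Squared distances: 26, 136, 16, 157, 25.
Maximum is 157, attained at P_4.
r = √157 ≈ 12.530.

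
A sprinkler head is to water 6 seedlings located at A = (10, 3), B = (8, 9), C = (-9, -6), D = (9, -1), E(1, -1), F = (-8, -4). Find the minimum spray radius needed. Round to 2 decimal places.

11.34

By Welzl's lemma the MEC is supported by two points (diametrically opposite) or three points (on a circumcircle).
The farthest pair is B–C with squared distance 514. The circle on this segment as diameter has centre (-0.5, 1.5) and r² = 514/4 = 128.5.
Check A: distance² to centre = 112.5 ≤ 128.5, so it lies inside.
All remaining points lie in this disk, and no smaller disk contains both endpoints, so this is the minimum enclosing circle.
r = √(128.5) ≈ 11.34.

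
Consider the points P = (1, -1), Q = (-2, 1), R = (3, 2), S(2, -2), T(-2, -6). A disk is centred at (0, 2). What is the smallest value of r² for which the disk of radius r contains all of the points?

The required radius is the distance from (0, 2) to the farthest point.
Squared distances: 10, 5, 9, 20, 68.
Maximum is 68, attained at T.

68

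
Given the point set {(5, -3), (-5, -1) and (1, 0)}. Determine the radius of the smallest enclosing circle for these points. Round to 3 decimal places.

5.099

Call the three points A, B, C in the order given.
Side lengths²: AB² = 104, AC² = 25, BC² = 37.
Since AB² = 104 ≥ 37 + 25 = 62, the angle opposite AB is not acute, so the smallest enclosing circle has AB as diameter.
Centre = midpoint of AB = (0, -2), r² = 104/4 = 26.
r = √26 ≈ 5.099.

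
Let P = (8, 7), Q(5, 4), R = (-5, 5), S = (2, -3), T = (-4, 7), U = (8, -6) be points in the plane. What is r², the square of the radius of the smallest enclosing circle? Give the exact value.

78.25

The farthest pair is T–U with squared distance 313. The circle on this segment as diameter has centre (2, 0.5) and r² = 313/4 = 78.25.
Check P: distance² to centre = 78.25 ≤ 78.25, so it lies inside.
All remaining points lie in this disk, and no smaller disk contains both endpoints, so this is the minimum enclosing circle.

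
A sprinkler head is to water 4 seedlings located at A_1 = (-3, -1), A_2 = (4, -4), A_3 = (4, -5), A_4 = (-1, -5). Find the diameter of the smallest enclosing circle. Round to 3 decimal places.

8.062

By Welzl's lemma the MEC is supported by two points (diametrically opposite) or three points (on a circumcircle).
The farthest pair is A_1–A_3 with squared distance 65. The circle on this segment as diameter has centre (0.5, -3) and r² = 65/4 = 16.25.
Check A_2: distance² to centre = 13.25 ≤ 16.25, so it lies inside.
All remaining points lie in this disk, and no smaller disk contains both endpoints, so this is the minimum enclosing circle.
Diameter = 2r = 2√(16.25) ≈ 8.062.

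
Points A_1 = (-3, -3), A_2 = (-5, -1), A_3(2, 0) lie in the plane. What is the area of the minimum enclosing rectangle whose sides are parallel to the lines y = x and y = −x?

In coordinates u = x + y, v = x − y the rectangle is axis-aligned; the map (x,y)→(u,v) scales areas by 2.
u-values: -6, -6, 2; range = 2 − (-6) = 8.
v-values: 0, -4, 2; range = 2 − (-4) = 6.
Area = (8 × 6) / 2 = 24.

24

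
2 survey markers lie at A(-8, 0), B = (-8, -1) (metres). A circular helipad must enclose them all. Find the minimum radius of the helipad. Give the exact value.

The smallest circle enclosing two points has them as diameter endpoints.
Centre = midpoint = (-8, -0.5); r² = |AB|²/4 = 1/4 = 0.25.
r = √(0.25) = 0.5.

0.5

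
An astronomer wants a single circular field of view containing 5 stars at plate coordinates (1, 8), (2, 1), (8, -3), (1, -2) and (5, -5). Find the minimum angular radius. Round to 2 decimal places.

6.80

By Welzl's lemma the MEC is supported by two points (diametrically opposite) or three points (on a circumcircle).
The farthest pair is (1, 8)–(5, -5) with squared distance 185. The circle on this segment as diameter has centre (3, 1.5) and r² = 185/4 = 46.25.
Check (2, 1): distance² to centre = 1.25 ≤ 46.25, so it lies inside.
All remaining points lie in this disk, and no smaller disk contains both endpoints, so this is the minimum enclosing circle.
r = √(46.25) ≈ 6.80.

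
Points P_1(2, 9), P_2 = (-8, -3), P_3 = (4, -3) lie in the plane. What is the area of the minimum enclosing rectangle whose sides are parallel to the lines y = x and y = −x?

154

In coordinates u = x + y, v = x − y the rectangle is axis-aligned; the map (x,y)→(u,v) scales areas by 2.
u-values: 11, -11, 1; range = 11 − (-11) = 22.
v-values: -7, -5, 7; range = 7 − (-7) = 14.
Area = (22 × 14) / 2 = 154.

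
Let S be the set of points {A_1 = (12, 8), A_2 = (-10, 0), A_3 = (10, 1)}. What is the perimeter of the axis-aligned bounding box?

60

Width = max x − min x = 12 − (-10) = 22.
Height = max y − min y = 8 − 0 = 8.
Perimeter = 2(22 + 8) = 60.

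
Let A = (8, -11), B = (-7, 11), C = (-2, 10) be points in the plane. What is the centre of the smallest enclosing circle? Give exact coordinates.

Side lengths²: AB² = 709, AC² = 541, BC² = 26.
Since AB² = 709 ≥ 541 + 26 = 567, the angle opposite AB is not acute, so the smallest enclosing circle has AB as diameter.
Centre = midpoint of AB = (0.5, 0), r² = 709/4 = 177.25.
Centre = (0.5, 0).

(0.5, 0)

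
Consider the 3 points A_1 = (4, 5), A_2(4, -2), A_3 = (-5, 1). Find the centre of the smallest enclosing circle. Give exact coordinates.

(1/6, 1.5)

Side lengths²: A_1A_2² = 49, A_1A_3² = 97, A_2A_3² = 90.
Since A_1A_3² = 97 < 90 + 49 = 139, the triangle is acute, so the smallest enclosing circle is the circumcircle.
Circumcentre = (1/6, 1.5), r² = 485/18.
Centre = (1/6, 1.5).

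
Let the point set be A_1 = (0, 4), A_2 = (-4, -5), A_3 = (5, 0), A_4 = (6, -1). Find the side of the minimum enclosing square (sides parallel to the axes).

10

The bounding box has width 10 and height 9.
An axis-aligned square enclosing the set must have side ≥ max(width, height).
So the minimum side is max(10, 9) = 10.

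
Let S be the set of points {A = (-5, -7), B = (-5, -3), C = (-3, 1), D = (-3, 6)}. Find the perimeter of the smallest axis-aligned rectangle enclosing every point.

Width = max x − min x = -3 − (-5) = 2.
Height = max y − min y = 6 − (-7) = 13.
Perimeter = 2(2 + 13) = 30.

30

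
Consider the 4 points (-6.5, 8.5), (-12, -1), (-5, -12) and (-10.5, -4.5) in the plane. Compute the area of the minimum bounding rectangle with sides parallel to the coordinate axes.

x ranges over [-12, -5], width 7.
y ranges over [-12, 8.5], height 20.5.
Area = 7 × 20.5 = 143.5.

143.5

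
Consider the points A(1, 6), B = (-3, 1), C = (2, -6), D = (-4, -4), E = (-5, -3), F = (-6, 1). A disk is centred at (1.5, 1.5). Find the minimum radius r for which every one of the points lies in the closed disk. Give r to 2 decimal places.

The required radius is the distance from (1.5, 1.5) to the farthest point.
Squared distances: 20.5, 20.5, 56.5, 60.5, 62.5, 56.5.
Maximum is 62.5, attained at E.
r = √(62.5) ≈ 7.91.

7.91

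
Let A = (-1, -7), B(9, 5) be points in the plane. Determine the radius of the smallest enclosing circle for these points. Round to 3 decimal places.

The smallest circle enclosing two points has them as diameter endpoints.
Centre = midpoint = (4, -1); r² = |AB|²/4 = 244/4 = 61.
r = √61 ≈ 7.810.

7.810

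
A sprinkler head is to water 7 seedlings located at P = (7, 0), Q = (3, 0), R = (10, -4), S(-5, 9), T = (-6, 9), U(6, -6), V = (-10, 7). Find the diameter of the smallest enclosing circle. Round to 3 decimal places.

The minimum enclosing circle of a finite set is fixed by two of the points (as a diameter) or three (as a circumcircle).
The farthest pair is R–V with squared distance 521. The circle on this segment as diameter has centre (0, 1.5) and r² = 521/4 = 130.25.
Check P: distance² to centre = 51.25 ≤ 130.25, so it lies inside.
All remaining points lie in this disk, and no smaller disk contains both endpoints, so this is the minimum enclosing circle.
Diameter = 2r = 2√(130.25) ≈ 22.825.

22.825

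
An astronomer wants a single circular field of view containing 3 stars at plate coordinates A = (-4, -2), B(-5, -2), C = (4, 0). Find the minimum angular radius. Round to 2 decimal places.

4.61

Side lengths²: AB² = 1, AC² = 68, BC² = 85.
Since BC² = 85 ≥ 68 + 1 = 69, the angle opposite BC is not acute, so the smallest enclosing circle has BC as diameter.
Centre = midpoint of BC = (-0.5, -1), r² = 85/4 = 21.25.
r = √(21.25) ≈ 4.61.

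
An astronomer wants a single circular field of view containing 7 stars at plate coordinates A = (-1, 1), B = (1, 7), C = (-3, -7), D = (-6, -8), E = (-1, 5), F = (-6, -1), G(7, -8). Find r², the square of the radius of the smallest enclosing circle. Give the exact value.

79.46

A smallest enclosing disk is always determined by at most three of the input points on its boundary.
The minimum enclosing circle is determined by three boundary points: B, D, G.
Their circumcentre is (0.5, -1.9) with r² = 79.46.
The farthest remaining point E is at distance² 49.86 ≤ 79.46.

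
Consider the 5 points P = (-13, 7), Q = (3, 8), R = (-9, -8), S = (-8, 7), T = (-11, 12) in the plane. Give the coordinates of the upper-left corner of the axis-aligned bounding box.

(-13, 12)

x-range [-13, 3], y-range [-8, 12].
The upper-left corner is (-13, 12).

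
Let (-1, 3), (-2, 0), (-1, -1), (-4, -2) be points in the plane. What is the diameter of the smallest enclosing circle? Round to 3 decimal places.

5.831

The minimum enclosing circle of a finite set is fixed by two of the points (as a diameter) or three (as a circumcircle).
The farthest pair is (-1, 3)–(-4, -2) with squared distance 34. The circle on this segment as diameter has centre (-2.5, 0.5) and r² = 34/4 = 8.5.
Check (-2, 0): distance² to centre = 0.5 ≤ 8.5, so it lies inside.
All remaining points lie in this disk, and no smaller disk contains both endpoints, so this is the minimum enclosing circle.
Diameter = 2r = 2√(8.5) ≈ 5.831.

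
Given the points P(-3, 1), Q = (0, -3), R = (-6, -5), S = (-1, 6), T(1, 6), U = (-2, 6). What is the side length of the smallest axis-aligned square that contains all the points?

The bounding box has width 7 and height 11.
An axis-aligned square enclosing the set must have side ≥ max(width, height).
So the minimum side is max(7, 11) = 11.

11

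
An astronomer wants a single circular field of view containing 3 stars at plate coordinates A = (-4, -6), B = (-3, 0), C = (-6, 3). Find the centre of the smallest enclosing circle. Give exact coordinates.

(-5, -1.5)

Side lengths²: AB² = 37, AC² = 85, BC² = 18.
Since AC² = 85 ≥ 37 + 18 = 55, the angle opposite AC is not acute, so the smallest enclosing circle has AC as diameter.
Centre = midpoint of AC = (-5, -1.5), r² = 85/4 = 21.25.
Centre = (-5, -1.5).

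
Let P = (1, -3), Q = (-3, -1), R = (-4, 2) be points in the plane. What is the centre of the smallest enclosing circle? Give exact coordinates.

Side lengths²: PQ² = 20, PR² = 50, QR² = 10.
Since PR² = 50 ≥ 20 + 10 = 30, the angle opposite PR is not acute, so the smallest enclosing circle has PR as diameter.
Centre = midpoint of PR = (-1.5, -0.5), r² = 50/4 = 12.5.
Centre = (-1.5, -0.5).

(-1.5, -0.5)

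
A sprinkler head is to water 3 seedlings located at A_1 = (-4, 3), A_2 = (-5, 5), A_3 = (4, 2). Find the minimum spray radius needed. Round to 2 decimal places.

Side lengths²: A_1A_2² = 5, A_1A_3² = 65, A_2A_3² = 90.
Since A_2A_3² = 90 ≥ 65 + 5 = 70, the angle opposite A_2A_3 is not acute, so the smallest enclosing circle has A_2A_3 as diameter.
Centre = midpoint of A_2A_3 = (-0.5, 3.5), r² = 90/4 = 22.5.
r = √(22.5) ≈ 4.74.

4.74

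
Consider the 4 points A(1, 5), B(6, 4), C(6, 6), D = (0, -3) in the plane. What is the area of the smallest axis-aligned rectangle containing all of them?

54

x ranges over [0, 6], width 6.
y ranges over [-3, 6], height 9.
Area = 6 × 9 = 54.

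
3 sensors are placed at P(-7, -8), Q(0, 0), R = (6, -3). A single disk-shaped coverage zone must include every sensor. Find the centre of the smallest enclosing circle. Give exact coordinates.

(-0.5, -5.5)

Side lengths²: PQ² = 113, PR² = 194, QR² = 45.
Since PR² = 194 ≥ 113 + 45 = 158, the angle opposite PR is not acute, so the smallest enclosing circle has PR as diameter.
Centre = midpoint of PR = (-0.5, -5.5), r² = 194/4 = 48.5.
Centre = (-0.5, -5.5).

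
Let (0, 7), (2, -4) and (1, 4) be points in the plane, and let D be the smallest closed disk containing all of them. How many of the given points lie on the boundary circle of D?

2

Call the three points A, B, C in the order given.
Side lengths²: AB² = 125, AC² = 10, BC² = 65.
Since AB² = 125 ≥ 65 + 10 = 75, the angle opposite AB is not acute, so the smallest enclosing circle has AB as diameter.
Centre = midpoint of AB = (1, 1.5), r² = 125/4 = 31.25.
The points at distance exactly r from the centre are (0, 7), (2, -4) — 2 points.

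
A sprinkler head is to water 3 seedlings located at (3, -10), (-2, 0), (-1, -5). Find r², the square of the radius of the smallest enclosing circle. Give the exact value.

Call the three points A, B, C in the order given.
Side lengths²: AB² = 125, AC² = 41, BC² = 26.
Since AB² = 125 ≥ 41 + 26 = 67, the angle opposite AB is not acute, so the smallest enclosing circle has AB as diameter.
Centre = midpoint of AB = (0.5, -5), r² = 125/4 = 31.25.

31.25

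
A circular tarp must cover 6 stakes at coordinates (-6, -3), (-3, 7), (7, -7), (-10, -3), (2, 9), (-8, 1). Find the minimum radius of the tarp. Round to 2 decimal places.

9.86

A smallest enclosing disk is always determined by at most three of the input points on its boundary.
The minimum enclosing circle is determined by three boundary points: (7, -7), (-10, -3), (2, 9).
Their circumcentre is (-19/42, -23/42) with r² = 85705/882.
The farthest remaining point (-3, 7) is at distance² 55969/882 ≤ 85705/882.
r = √(85705/882) ≈ 9.86.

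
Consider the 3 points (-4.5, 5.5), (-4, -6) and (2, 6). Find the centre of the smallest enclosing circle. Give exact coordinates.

Call the three points A, B, C in the order given.
Side lengths²: AB² = 132.5, AC² = 42.5, BC² = 180.
Since BC² = 180 ≥ 132.5 + 42.5 = 175, the angle opposite BC is not acute, so the smallest enclosing circle has BC as diameter.
Centre = midpoint of BC = (-1, 0), r² = 180/4 = 45.
Centre = (-1, 0).

(-1, 0)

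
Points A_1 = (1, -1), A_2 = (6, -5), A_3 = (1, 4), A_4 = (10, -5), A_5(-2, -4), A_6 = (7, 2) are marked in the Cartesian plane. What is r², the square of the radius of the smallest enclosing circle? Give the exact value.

10585/242

A smallest enclosing disk is always determined by at most three of the input points on its boundary.
The minimum enclosing circle is determined by three boundary points: A_3, A_4, A_5.
Their circumcentre is (93/22, -39/22) with r² = 10585/242.
The farthest remaining point A_6 is at distance² 5305/242 ≤ 10585/242.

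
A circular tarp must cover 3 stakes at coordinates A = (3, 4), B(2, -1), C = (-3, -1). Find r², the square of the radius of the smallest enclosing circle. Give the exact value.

15.25

Side lengths²: AB² = 26, AC² = 61, BC² = 25.
Since AC² = 61 ≥ 26 + 25 = 51, the angle opposite AC is not acute, so the smallest enclosing circle has AC as diameter.
Centre = midpoint of AC = (0, 1.5), r² = 61/4 = 15.25.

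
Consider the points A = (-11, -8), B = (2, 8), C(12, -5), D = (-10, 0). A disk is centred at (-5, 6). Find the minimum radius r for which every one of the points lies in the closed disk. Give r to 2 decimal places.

The required radius is the distance from (-5, 6) to the farthest point.
Squared distances: 232, 53, 410, 61.
Maximum is 410, attained at C.
r = √410 ≈ 20.25.

20.25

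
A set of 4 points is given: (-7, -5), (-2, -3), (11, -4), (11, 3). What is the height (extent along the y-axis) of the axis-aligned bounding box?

8

max y = 3, min y = -5, so height = 8.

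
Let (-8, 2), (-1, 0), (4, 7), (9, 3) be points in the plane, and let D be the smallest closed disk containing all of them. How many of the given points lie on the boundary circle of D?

2

By Welzl's lemma the MEC is supported by two points (diametrically opposite) or three points (on a circumcircle).
The farthest pair is (-8, 2)–(9, 3) with squared distance 290. The circle on this segment as diameter has centre (0.5, 2.5) and r² = 290/4 = 72.5.
Check (-1, 0): distance² to centre = 8.5 ≤ 72.5, so it lies inside.
All remaining points lie in this disk, and no smaller disk contains both endpoints, so this is the minimum enclosing circle.
The points at distance exactly r from the centre are (-8, 2), (9, 3) — 2 points.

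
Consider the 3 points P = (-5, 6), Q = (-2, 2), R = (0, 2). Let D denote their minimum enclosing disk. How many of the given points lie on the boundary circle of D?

2

Side lengths²: PQ² = 25, PR² = 41, QR² = 4.
Since PR² = 41 ≥ 25 + 4 = 29, the angle opposite PR is not acute, so the smallest enclosing circle has PR as diameter.
Centre = midpoint of PR = (-2.5, 4), r² = 41/4 = 10.25.
The points at distance exactly r from the centre are P, R — 2 points.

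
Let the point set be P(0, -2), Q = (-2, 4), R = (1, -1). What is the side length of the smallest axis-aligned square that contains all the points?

6

The bounding box has width 3 and height 6.
An axis-aligned square enclosing the set must have side ≥ max(width, height).
So the minimum side is max(3, 6) = 6.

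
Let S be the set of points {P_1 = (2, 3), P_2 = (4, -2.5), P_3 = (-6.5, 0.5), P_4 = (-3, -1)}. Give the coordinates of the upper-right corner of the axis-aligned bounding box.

x-range [-6.5, 4], y-range [-2.5, 3].
The upper-right corner is (4, 3).

(4, 3)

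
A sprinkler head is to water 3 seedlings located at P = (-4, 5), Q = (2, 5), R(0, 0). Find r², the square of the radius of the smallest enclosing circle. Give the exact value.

11.89

Side lengths²: PQ² = 36, PR² = 41, QR² = 29.
Since PR² = 41 < 36 + 29 = 65, the triangle is acute, so the smallest enclosing circle is the circumcircle.
Circumcentre = (-1, 3.3), r² = 11.89.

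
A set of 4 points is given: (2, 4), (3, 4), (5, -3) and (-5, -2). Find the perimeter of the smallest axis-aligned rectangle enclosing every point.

Width = max x − min x = 5 − (-5) = 10.
Height = max y − min y = 4 − (-3) = 7.
Perimeter = 2(10 + 7) = 34.

34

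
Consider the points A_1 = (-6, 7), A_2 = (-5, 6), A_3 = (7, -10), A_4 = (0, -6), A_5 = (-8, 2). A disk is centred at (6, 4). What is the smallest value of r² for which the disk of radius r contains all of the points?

200

The required radius is the distance from (6, 4) to the farthest point.
Squared distances: 153, 125, 197, 136, 200.
Maximum is 200, attained at A_5.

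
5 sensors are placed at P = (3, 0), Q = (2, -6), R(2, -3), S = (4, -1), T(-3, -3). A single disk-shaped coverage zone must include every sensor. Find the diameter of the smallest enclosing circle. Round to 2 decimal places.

The minimum enclosing circle is determined by three boundary points: Q, S, T.
Their circumcentre is (41/62, -159/62) with r² = 26129/1922.
The farthest remaining point P is at distance² 23153/1922 ≤ 26129/1922.
Diameter = 2r = 2√(26129/1922) ≈ 7.37.

7.37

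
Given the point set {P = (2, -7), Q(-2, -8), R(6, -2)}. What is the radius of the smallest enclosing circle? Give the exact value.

Side lengths²: PQ² = 17, PR² = 41, QR² = 100.
Since QR² = 100 ≥ 41 + 17 = 58, the angle opposite QR is not acute, so the smallest enclosing circle has QR as diameter.
Centre = midpoint of QR = (2, -5), r² = 100/4 = 25.
r = √25 = 5.

5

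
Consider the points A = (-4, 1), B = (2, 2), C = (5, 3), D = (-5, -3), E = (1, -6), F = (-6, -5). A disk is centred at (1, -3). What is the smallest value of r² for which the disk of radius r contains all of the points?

53

The required radius is the distance from (1, -3) to the farthest point.
Squared distances: 41, 26, 52, 36, 9, 53.
Maximum is 53, attained at F.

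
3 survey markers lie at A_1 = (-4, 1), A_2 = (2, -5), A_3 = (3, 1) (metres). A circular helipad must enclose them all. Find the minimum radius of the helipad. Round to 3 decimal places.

4.301

Side lengths²: A_1A_2² = 72, A_1A_3² = 49, A_2A_3² = 37.
Since A_1A_2² = 72 < 49 + 37 = 86, the triangle is acute, so the smallest enclosing circle is the circumcircle.
Circumcentre = (-0.5, -1.5), r² = 18.5.
r = √(18.5) ≈ 4.301.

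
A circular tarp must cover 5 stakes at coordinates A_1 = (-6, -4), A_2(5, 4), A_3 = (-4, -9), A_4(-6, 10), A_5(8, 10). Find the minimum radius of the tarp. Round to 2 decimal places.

The minimum enclosing circle of a finite set is fixed by two of the points (as a diameter) or three (as a circumcircle).
The minimum enclosing circle is determined by three boundary points: A_3, A_4, A_5.
Their circumcentre is (1, 43/38) with r² = 184325/1444.
The farthest remaining point A_1 is at distance² 108781/1444 ≤ 184325/1444.
r = √(184325/1444) ≈ 11.30.

11.30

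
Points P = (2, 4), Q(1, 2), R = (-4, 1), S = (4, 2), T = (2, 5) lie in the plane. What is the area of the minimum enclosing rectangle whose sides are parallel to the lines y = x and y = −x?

35

In coordinates u = x + y, v = x − y the rectangle is axis-aligned; the map (x,y)→(u,v) scales areas by 2.
u-values: 6, 3, -3, 6, 7; range = 7 − (-3) = 10.
v-values: -2, -1, -5, 2, -3; range = 2 − (-5) = 7.
Area = (10 × 7) / 2 = 35.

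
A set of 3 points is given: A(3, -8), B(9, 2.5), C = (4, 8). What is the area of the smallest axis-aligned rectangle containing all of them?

96

x ranges over [3, 9], width 6.
y ranges over [-8, 8], height 16.
Area = 6 × 16 = 96.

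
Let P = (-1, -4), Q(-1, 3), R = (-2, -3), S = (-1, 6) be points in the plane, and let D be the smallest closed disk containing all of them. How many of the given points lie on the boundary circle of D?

2

A smallest enclosing disk is always determined by at most three of the input points on its boundary.
The farthest pair is P–S with squared distance 100. The circle on this segment as diameter has centre (-1, 1) and r² = 100/4 = 25.
Check Q: distance² to centre = 4 ≤ 25, so it lies inside.
All remaining points lie in this disk, and no smaller disk contains both endpoints, so this is the minimum enclosing circle.
The points at distance exactly r from the centre are P, S — 2 points.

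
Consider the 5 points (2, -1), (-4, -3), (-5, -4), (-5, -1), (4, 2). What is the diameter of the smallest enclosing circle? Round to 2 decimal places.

10.82

The farthest pair is (-5, -4)–(4, 2) with squared distance 117. The circle on this segment as diameter has centre (-0.5, -1) and r² = 117/4 = 29.25.
Check (2, -1): distance² to centre = 6.25 ≤ 29.25, so it lies inside.
All remaining points lie in this disk, and no smaller disk contains both endpoints, so this is the minimum enclosing circle.
Diameter = 2r = 2√(29.25) ≈ 10.82.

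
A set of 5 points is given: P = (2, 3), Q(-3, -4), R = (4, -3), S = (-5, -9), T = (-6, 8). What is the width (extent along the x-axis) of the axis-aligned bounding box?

max x = 4, min x = -6, so width = 10.

10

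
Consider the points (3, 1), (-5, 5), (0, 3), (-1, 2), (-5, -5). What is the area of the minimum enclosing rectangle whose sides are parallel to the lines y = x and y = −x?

84

In coordinates u = x + y, v = x − y the rectangle is axis-aligned; the map (x,y)→(u,v) scales areas by 2.
u-values: 4, 0, 3, 1, -10; range = 4 − (-10) = 14.
v-values: 2, -10, -3, -3, 0; range = 2 − (-10) = 12.
Area = (14 × 12) / 2 = 84.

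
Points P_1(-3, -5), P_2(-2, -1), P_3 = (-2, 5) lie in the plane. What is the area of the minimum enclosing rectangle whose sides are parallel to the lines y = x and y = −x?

49.5

In coordinates u = x + y, v = x − y the rectangle is axis-aligned; the map (x,y)→(u,v) scales areas by 2.
u-values: -8, -3, 3; range = 3 − (-8) = 11.
v-values: 2, -1, -7; range = 2 − (-7) = 9.
Area = (11 × 9) / 2 = 49.5.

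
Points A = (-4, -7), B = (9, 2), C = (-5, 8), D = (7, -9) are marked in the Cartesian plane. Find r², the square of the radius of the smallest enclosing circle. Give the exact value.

108.25

The farthest pair is C–D with squared distance 433. The circle on this segment as diameter has centre (1, -0.5) and r² = 433/4 = 108.25.
Check A: distance² to centre = 67.25 ≤ 108.25, so it lies inside.
All remaining points lie in this disk, and no smaller disk contains both endpoints, so this is the minimum enclosing circle.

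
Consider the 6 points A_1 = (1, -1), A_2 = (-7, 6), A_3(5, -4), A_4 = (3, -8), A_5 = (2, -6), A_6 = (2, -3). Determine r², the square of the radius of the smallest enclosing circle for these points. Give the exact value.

The farthest pair is A_2–A_4 with squared distance 296. The circle on this segment as diameter has centre (-2, -1) and r² = 296/4 = 74.
Check A_1: distance² to centre = 9 ≤ 74, so it lies inside.
All remaining points lie in this disk, and no smaller disk contains both endpoints, so this is the minimum enclosing circle.

74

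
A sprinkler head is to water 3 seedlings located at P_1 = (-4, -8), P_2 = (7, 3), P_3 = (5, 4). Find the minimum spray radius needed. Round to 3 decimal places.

Side lengths²: P_1P_2² = 242, P_1P_3² = 225, P_2P_3² = 5.
Since P_1P_2² = 242 ≥ 225 + 5 = 230, the angle opposite P_1P_2 is not acute, so the smallest enclosing circle has P_1P_2 as diameter.
Centre = midpoint of P_1P_2 = (1.5, -2.5), r² = 242/4 = 60.5.
r = √(60.5) ≈ 7.778.

7.778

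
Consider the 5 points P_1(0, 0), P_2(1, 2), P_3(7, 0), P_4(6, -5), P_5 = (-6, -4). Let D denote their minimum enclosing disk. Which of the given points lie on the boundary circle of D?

P_3, P_5

A smallest enclosing disk is always determined by at most three of the input points on its boundary.
The farthest pair is P_3–P_5 with squared distance 185. The circle on this segment as diameter has centre (0.5, -2) and r² = 185/4 = 46.25.
Check P_1: distance² to centre = 4.25 ≤ 46.25, so it lies inside.
All remaining points lie in this disk, and no smaller disk contains both endpoints, so this is the minimum enclosing circle.
The points at distance exactly r from the centre are P_3, P_5 — 2 points.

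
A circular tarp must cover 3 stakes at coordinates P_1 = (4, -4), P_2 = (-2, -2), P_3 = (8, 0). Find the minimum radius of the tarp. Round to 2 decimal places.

Side lengths²: P_1P_2² = 40, P_1P_3² = 32, P_2P_3² = 104.
Since P_2P_3² = 104 ≥ 40 + 32 = 72, the angle opposite P_2P_3 is not acute, so the smallest enclosing circle has P_2P_3 as diameter.
Centre = midpoint of P_2P_3 = (3, -1), r² = 104/4 = 26.
r = √26 ≈ 5.10.

5.10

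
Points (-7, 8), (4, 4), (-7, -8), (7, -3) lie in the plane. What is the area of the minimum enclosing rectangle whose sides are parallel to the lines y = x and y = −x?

287.5

In coordinates u = x + y, v = x − y the rectangle is axis-aligned; the map (x,y)→(u,v) scales areas by 2.
u-values: 1, 8, -15, 4; range = 8 − (-15) = 23.
v-values: -15, 0, 1, 10; range = 10 − (-15) = 25.
Area = (23 × 25) / 2 = 287.5.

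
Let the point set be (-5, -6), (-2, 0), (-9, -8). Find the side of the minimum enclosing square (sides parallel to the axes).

8

The bounding box has width 7 and height 8.
An axis-aligned square enclosing the set must have side ≥ max(width, height).
So the minimum side is max(7, 8) = 8.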